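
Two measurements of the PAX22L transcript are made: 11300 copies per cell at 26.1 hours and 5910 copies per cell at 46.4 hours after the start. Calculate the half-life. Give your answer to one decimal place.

21.7 hours

Over Δt = 46.4 − 26.1 = 20.3 hours, the level fell by a factor of 11300/5910 ≈ 1.912.
n = log₂(1.912) ≈ 0.93509 half-lives, so t½ = 20.3/0.93509 ≈ 21.709 hours.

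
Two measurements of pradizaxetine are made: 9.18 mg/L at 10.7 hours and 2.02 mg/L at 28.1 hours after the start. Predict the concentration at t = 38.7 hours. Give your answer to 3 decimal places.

0.803 mg/L

Over Δt = 28.1 − 10.7 = 17.4 hours, the level fell by a factor of 9.18/2.02 ≈ 4.5446.
n = log₂(4.5446) ≈ 2.1841 half-lives, so t½ = 17.4/2.1841 ≈ 7.9665 hours.
From t = 28.1 to t = 38.7: 2.02 × (1/2)^((38.7−28.1)/7.9665) ≈ 0.80318 mg/L.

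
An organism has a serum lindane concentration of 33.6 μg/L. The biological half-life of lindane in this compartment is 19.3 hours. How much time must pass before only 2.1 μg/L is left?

77.2 hours

2.1/33.6 = 1/16, so 4 half-lives have elapsed.
t = 4 × 19.3 = 77.2 hours.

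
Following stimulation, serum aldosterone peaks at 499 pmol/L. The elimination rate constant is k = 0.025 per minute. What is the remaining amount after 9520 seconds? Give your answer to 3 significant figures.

9.45 pmol/L

t½ = ln 2 / k = 0.69315 / 0.025 ≈ 27.726 minutes.
Convert the elapsed time: 9520 seconds = 158.667 minutes.
Number of half-lives: n = 158.667/27.726 ≈ 5.7227.
Remaining = 499 × (1/2)^5.7227 = 499 × 0.018936 ≈ 9.4493 pmol/L.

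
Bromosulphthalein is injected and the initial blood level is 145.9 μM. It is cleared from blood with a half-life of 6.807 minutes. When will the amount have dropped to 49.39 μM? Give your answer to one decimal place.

10.6 minutes

Fraction remaining = 49.39/145.9 ≈ 0.33852.
n = log₂(145.9/49.39) = ln(2.954)/ln 2 ≈ 1.5627 half-lives.
t = n × t½ = 1.5627 × 6.807 ≈ 10.637 minutes.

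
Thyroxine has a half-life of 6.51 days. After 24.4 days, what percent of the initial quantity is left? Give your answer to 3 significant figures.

n = 24.4/6.51 ≈ 3.7481 half-lives.
Fraction remaining = (1/2)^3.7481 ≈ 0.074424, i.e. 7.4424%.

7.44%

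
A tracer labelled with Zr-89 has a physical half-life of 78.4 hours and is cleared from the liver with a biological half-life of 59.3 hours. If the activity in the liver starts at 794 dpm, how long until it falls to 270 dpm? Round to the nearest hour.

53 hours

1/t_eff = 1/t_phys + 1/t_biol = 1/78.4 + 1/59.3 = 0.029619 per hour.
t_eff = 78.4 × 59.3 / (78.4 + 59.3) ≈ 33.763 hours.
n = log₂(794/270) ≈ 1.5562; t = 1.5562 × 33.763 ≈ 52.541 hours.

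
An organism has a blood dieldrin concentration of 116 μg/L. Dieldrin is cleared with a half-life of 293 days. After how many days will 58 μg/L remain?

58/116 = 1/2, so 1 half-life has elapsed.
t = 1 × 293 = 293 days.

293 days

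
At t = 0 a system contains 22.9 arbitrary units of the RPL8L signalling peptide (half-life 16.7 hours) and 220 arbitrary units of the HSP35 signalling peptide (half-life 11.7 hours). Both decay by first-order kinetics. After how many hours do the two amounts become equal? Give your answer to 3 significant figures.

Set 22.9·(1/2)^(t/16.7) = 220·(1/2)^(t/11.7).
Taking log₂: log₂(22.9/220) = t·(1/16.7 − 1/11.7).
log₂(0.10409) = -3.2641; 1/16.7 − 1/11.7 = -0.02559.
t = -3.2641 / -0.02559 ≈ 127.55 hours.

128 hours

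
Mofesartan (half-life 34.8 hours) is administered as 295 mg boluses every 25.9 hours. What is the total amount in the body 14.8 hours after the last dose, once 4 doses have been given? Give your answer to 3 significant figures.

The 4 doses were given 92.5, 66.6, 40.7, 14.8 hours ago.
Total = 295·(1/2)^(92.5/34.8) + 295·(1/2)^(66.6/34.8) + 295·(1/2)^(40.7/34.8) + 295·(1/2)^(14.8/34.8)
      = 46.738 + 78.291 + 131.15 + 219.68 ≈ 475.86 mg.

476 mg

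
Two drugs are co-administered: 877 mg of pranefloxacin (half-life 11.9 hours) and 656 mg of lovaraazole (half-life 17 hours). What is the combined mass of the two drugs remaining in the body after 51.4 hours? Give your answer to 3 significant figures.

125 mg

pranefloxacin: 877 × (1/2)^(51.4/11.9) = 877 × (1/2)^4.3193 ≈ 43.929 mg.
lovaraazole: 656 × (1/2)^(51.4/17) = 656 × (1/2)^3.0235 ≈ 80.673 mg.
Total = 43.929 + 80.673 ≈ 124.6 mg.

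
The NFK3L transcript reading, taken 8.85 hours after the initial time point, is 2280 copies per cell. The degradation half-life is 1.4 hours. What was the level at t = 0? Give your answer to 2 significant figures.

180000 copies per cell

Number of half-lives elapsed: n = 8.85/1.4 ≈ 6.3214.
A₀ = A × 2^n = 2280 × 2^6.3214 = 2280 × 79.972 ≈ 182340 copies per cell.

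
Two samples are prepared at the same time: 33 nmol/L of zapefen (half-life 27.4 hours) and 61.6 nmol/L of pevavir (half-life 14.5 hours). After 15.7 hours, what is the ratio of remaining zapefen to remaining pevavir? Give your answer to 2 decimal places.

zapefen: 33 × (1/2)^(15.7/27.4) = 33 × (1/2)^0.57299 ≈ 22.183 nmol/L.
pevavir: 61.6 × (1/2)^(15.7/14.5) = 61.6 × (1/2)^1.0828 ≈ 29.083 nmol/L.
Ratio ≈ 22.183 / 29.083 ≈ 0.76276.

0.76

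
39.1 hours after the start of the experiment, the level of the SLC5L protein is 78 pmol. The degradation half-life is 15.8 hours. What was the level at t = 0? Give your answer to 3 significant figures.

Number of half-lives elapsed: n = 39.1/15.8 ≈ 2.4747.
A₀ = A × 2^n = 78 × 2^2.4747 = 78 × 5.5585 ≈ 433.56 pmol.

434 pmol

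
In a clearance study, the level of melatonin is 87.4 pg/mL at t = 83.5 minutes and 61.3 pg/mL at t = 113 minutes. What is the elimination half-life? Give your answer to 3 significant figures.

Over Δt = 113 − 83.5 = 29.5 minutes, the level fell by a factor of 87.4/61.3 ≈ 1.4258.
n = log₂(1.4258) ≈ 0.51175 half-lives, so t½ = 29.5/0.51175 ≈ 57.646 minutes.

57.6 minutes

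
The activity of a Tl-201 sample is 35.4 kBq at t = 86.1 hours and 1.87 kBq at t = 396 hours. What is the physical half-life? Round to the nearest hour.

73 hours

Over Δt = 396 − 86.1 = 309.9 hours, the level fell by a factor of 35.4/1.87 ≈ 18.93.
n = log₂(18.93) ≈ 4.2426 half-lives, so t½ = 309.9/4.2426 ≈ 73.044 hours.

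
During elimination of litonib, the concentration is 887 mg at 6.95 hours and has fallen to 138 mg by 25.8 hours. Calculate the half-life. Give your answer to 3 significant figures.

Over Δt = 25.8 − 6.95 = 18.85 hours, the level fell by a factor of 887/138 ≈ 6.4275.
n = log₂(6.4275) ≈ 2.6843 half-lives, so t½ = 18.85/2.6843 ≈ 7.0224 hours.

7.02 hours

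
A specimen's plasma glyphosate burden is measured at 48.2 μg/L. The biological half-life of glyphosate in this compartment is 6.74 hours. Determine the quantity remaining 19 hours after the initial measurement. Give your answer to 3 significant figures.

Number of half-lives: n = 19/6.74 ≈ 2.819.
Remaining = 48.2 × (1/2)^2.819 = 48.2 × 0.14171 ≈ 6.8304 μg/L.

6.83 μg/L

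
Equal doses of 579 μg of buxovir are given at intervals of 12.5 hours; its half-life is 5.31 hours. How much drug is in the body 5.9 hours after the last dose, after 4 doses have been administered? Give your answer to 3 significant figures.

The 4 doses were given 43.4, 30.9, 18.4, 5.9 hours ago.
Total = 579·(1/2)^(43.4/5.31) + 579·(1/2)^(30.9/5.31) + 579·(1/2)^(18.4/5.31) + 579·(1/2)^(5.9/5.31)
      = 2.0058 + 10.255 + 52.428 + 268.04 ≈ 332.73 μg.

333 μg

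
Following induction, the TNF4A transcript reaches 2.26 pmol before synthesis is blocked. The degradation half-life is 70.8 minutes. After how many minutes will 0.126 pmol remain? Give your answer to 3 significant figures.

Fraction remaining = 0.126/2.26 ≈ 0.055752.
n = log₂(2.26/0.126) = ln(17.937)/ln 2 ≈ 4.1648 half-lives.
t = n × t½ = 4.1648 × 70.8 ≈ 294.87 minutes.

295 minutes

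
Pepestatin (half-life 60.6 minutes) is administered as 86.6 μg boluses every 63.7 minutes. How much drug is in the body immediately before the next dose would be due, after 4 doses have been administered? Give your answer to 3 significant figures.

The 4 doses were given 254.8, 191.1, 127.4, 63.7 minutes ago.
Total = 86.6·(1/2)^(254.8/60.6) + 86.6·(1/2)^(191.1/60.6) + 86.6·(1/2)^(127.4/60.6) + 86.6·(1/2)^(63.7/60.6)
      = 4.6968 + 9.7326 + 20.168 + 41.792 ≈ 76.389 μg.

76.4 μg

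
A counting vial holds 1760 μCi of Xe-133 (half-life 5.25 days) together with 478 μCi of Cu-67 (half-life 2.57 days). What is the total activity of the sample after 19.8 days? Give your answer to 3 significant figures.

131 μCi

Xe-133: 1760 × (1/2)^(19.8/5.25) = 1760 × (1/2)^3.7714 ≈ 128.88 μCi.
Cu-67: 478 × (1/2)^(19.8/2.57) = 478 × (1/2)^7.7043 ≈ 2.292 μCi.
Total = 128.88 + 2.292 ≈ 131.18 μCi.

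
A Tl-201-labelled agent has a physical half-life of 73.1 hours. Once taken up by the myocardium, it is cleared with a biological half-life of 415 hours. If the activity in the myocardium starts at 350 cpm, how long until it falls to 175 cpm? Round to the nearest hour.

1/t_eff = 1/t_phys + 1/t_biol = 1/73.1 + 1/415 = 0.01609 per hour.
t_eff = 73.1 × 415 / (73.1 + 415) ≈ 62.152 hours.
n = log₂(350/175) ≈ 1; t = 1 × 62.152 ≈ 62.152 hours.

62 hours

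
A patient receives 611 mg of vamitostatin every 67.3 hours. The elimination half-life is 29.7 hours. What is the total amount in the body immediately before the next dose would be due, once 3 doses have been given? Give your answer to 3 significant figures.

The 3 doses were given 201.9, 134.6, 67.3 hours ago.
Total = 611·(1/2)^(201.9/29.7) + 611·(1/2)^(134.6/29.7) + 611·(1/2)^(67.3/29.7)
      = 5.4909 + 26.411 + 127.03 ≈ 158.93 mg.

159 mg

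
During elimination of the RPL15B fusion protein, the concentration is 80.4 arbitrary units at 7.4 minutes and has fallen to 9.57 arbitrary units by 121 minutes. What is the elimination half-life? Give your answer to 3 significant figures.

Over Δt = 121 − 7.4 = 113.6 minutes, the level fell by a factor of 80.4/9.57 ≈ 8.4013.
n = log₂(8.4013) ≈ 3.0706 half-lives, so t½ = 113.6/3.0706 ≈ 36.996 minutes.

37.0 minutes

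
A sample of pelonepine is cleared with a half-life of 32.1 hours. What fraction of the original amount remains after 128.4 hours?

0.0625

n = 128.4/32.1 ≈ 4 half-lives.
Fraction remaining = (1/2)^4 ≈ 0.0625.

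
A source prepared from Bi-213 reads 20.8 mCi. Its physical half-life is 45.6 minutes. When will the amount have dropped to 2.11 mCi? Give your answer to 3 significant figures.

Fraction remaining = 2.11/20.8 ≈ 0.10144.
n = log₂(20.8/2.11) = ln(9.8578)/ln 2 ≈ 3.3013 half-lives.
t = n × t½ = 3.3013 × 45.6 ≈ 150.54 minutes.

151 minutes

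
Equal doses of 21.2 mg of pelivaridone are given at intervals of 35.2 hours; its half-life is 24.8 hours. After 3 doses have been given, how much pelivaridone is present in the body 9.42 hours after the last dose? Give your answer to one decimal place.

24.7 mg

The 3 doses were given 79.82, 44.62, 9.42 hours ago.
Total = 21.2·(1/2)^(79.82/24.8) + 21.2·(1/2)^(44.62/24.8) + 21.2·(1/2)^(9.42/24.8)
      = 2.2775 + 6.0915 + 16.293 ≈ 24.662 mg.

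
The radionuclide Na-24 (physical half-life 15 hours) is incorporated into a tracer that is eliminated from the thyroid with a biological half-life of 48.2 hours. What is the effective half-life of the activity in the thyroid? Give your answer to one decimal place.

1/t_eff = 1/t_phys + 1/t_biol = 1/15 + 1/48.2 = 0.087414 per hour.
t_eff = 15 × 48.2 / (15 + 48.2) ≈ 11.44 hours.

11.4 hours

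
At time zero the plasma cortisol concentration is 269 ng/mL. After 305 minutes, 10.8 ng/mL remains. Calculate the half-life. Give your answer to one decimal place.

65.8 minutes

A/A₀ = 10.8/269 ≈ 0.040149.
n = log₂(24.907) ≈ 4.6385 half-lives elapsed in 305 minutes.
t½ = 305/4.6385 ≈ 65.754 minutes.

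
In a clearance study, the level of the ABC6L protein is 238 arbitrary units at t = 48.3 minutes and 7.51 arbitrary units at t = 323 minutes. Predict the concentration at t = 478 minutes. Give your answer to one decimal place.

Over Δt = 323 − 48.3 = 274.7 minutes, the level fell by a factor of 238/7.51 ≈ 31.691.
n = log₂(31.691) ≈ 4.986 half-lives, so t½ = 274.7/4.986 ≈ 55.094 minutes.
From t = 323 to t = 478: 7.51 × (1/2)^((478−323)/55.094) ≈ 1.0684 arbitrary units.

1.1 arbitrary units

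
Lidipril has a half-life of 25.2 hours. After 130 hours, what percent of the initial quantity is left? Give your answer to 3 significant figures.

n = 130/25.2 ≈ 5.1587 half-lives.
Fraction remaining = (1/2)^5.1587 ≈ 0.027994, i.e. 2.7994%.

2.80%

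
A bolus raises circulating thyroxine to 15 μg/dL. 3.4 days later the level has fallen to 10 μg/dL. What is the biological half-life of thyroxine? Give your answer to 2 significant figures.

5.8 days

A/A₀ = 10/15 ≈ 0.66667.
n = log₂(1.5) ≈ 0.58496 half-lives elapsed in 3.4 days.
t½ = 3.4/0.58496 ≈ 5.8123 days.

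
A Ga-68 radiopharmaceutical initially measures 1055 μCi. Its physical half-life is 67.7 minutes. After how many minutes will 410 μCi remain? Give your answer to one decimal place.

92.3 minutes

Fraction remaining = 410/1055 ≈ 0.38863.
n = log₂(1055/410) = ln(2.5732)/ln 2 ≈ 1.3635 half-lives.
t = n × t½ = 1.3635 × 67.7 ≈ 92.312 minutes.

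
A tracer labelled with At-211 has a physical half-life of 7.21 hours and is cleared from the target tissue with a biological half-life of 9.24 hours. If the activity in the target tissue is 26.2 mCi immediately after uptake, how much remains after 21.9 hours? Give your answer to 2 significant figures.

1/t_eff = 1/t_phys + 1/t_biol = 1/7.21 + 1/9.24 = 0.24692 per hour.
t_eff = 7.21 × 9.24 / (7.21 + 9.24) ≈ 4.0499 hours.
Remaining = 26.2 × (1/2)^(21.9/4.0499) = 26.2 × (1/2)^5.4076 ≈ 0.61725 mCi.

0.62 mCi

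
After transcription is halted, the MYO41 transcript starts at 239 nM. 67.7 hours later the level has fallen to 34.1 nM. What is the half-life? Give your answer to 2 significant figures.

A/A₀ = 34.1/239 ≈ 0.14268.
n = log₂(7.0088) ≈ 2.8092 half-lives elapsed in 67.7 hours.
t½ = 67.7/2.8092 ≈ 24.1 hours.

24 hours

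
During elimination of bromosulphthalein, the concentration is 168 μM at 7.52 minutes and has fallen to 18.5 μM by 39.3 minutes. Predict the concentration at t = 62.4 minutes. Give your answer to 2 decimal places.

3.72 μM

Over Δt = 39.3 − 7.52 = 31.78 minutes, the level fell by a factor of 168/18.5 ≈ 9.0811.
n = log₂(9.0811) ≈ 3.1829 half-lives, so t½ = 31.78/3.1829 ≈ 9.9847 minutes.
From t = 39.3 to t = 62.4: 18.5 × (1/2)^((62.4−39.3)/9.9847) ≈ 3.7216 μM.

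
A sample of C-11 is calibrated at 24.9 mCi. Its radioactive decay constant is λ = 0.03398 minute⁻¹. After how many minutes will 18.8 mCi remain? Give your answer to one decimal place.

8.3 minutes

t½ = ln 2 / λ = 0.69315 / 0.03398 ≈ 20.399 minutes.
Fraction remaining = 18.8/24.9 ≈ 0.75502.
n = log₂(24.9/18.8) = ln(1.3245)/ln 2 ≈ 0.40541 half-lives.
t = n × t½ = 0.40541 × 20.399 ≈ 8.2699 minutes.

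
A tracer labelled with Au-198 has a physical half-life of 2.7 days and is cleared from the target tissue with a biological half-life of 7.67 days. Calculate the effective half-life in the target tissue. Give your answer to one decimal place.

2.0 days

1/t_eff = 1/t_phys + 1/t_biol = 1/2.7 + 1/7.67 = 0.50075 per day.
t_eff = 2.7 × 7.67 / (2.7 + 7.67) ≈ 1.997 days.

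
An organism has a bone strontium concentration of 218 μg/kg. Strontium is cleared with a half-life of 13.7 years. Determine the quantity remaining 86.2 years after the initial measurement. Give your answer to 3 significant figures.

2.78 μg/kg

Number of half-lives: n = 86.2/13.7 ≈ 6.292.
Remaining = 218 × (1/2)^6.292 = 218 × 0.012762 ≈ 2.7822 μg/kg.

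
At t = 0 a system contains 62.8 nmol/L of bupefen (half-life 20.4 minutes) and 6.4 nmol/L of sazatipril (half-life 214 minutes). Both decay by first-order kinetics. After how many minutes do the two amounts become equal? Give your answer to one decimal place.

Set 62.8·(1/2)^(t/20.4) = 6.4·(1/2)^(t/214).
Taking log₂: log₂(62.8/6.4) = t·(1/20.4 − 1/214).
log₂(9.8125) = 3.2946; 1/20.4 − 1/214 = 0.044347.
t = 3.2946 / 0.044347 ≈ 74.292 minutes.

74.3 minutes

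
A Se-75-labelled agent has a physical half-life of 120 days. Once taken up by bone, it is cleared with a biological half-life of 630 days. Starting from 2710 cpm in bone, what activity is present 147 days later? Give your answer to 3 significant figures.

1/t_eff = 1/t_phys + 1/t_biol = 1/120 + 1/630 = 0.0099206 per day.
t_eff = 120 × 630 / (120 + 630) ≈ 100.8 days.
Remaining = 2710 × (1/2)^(147/100.8) = 2710 × (1/2)^1.4583 ≈ 986.21 cpm.

986 cpm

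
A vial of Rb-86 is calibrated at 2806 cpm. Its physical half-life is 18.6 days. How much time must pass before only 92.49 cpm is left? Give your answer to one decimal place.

Fraction remaining = 92.49/2806 ≈ 0.032962.
n = log₂(2806/92.49) = ln(30.338)/ln 2 ≈ 4.9231 half-lives.
t = n × t½ = 4.9231 × 18.6 ≈ 91.569 days.

91.6 days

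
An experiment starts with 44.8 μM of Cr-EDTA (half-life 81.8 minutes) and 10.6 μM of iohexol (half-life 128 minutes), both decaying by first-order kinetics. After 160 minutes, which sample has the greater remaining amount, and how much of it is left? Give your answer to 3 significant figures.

Cr-EDTA: 44.8 × (1/2)^1.956 ≈ 11.547 μM.
iohexol: 10.6 × (1/2)^1.25 ≈ 4.4568 μM.
Cr-EDTA has more remaining, at ≈ 11.547 μM.

Cr-EDTA, 11.5 μM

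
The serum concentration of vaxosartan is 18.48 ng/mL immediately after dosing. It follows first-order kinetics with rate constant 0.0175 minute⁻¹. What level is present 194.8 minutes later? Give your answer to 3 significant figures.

0.611 ng/mL

t½ = ln 2 / k = 0.69315 / 0.0175 ≈ 39.608 minutes.
Number of half-lives: n = 194.8/39.608 ≈ 4.9181.
Remaining = 18.48 × (1/2)^4.9181 = 18.48 × 0.033074 ≈ 0.61121 ng/mL.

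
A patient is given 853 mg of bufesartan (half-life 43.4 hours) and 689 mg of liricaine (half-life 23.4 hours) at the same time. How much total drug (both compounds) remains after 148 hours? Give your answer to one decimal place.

88.8 mg

bufesartan: 853 × (1/2)^(148/43.4) = 853 × (1/2)^3.4101 ≈ 80.241 mg.
liricaine: 689 × (1/2)^(148/23.4) = 689 × (1/2)^6.3248 ≈ 8.5955 mg.
Total = 80.241 + 8.5955 ≈ 88.836 mg.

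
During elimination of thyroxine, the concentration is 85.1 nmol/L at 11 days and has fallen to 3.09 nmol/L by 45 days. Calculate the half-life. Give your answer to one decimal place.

Over Δt = 45 − 11 = 34 days, the level fell by a factor of 85.1/3.09 ≈ 27.54.
n = log₂(27.54) ≈ 4.7835 half-lives, so t½ = 34/4.7835 ≈ 7.1078 days.

7.1 days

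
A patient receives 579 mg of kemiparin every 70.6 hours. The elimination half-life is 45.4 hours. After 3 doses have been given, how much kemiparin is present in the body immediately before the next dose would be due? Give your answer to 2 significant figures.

290 mg

The 3 doses were given 211.8, 141.2, 70.6 hours ago.
Total = 579·(1/2)^(211.8/45.4) + 579·(1/2)^(141.2/45.4) + 579·(1/2)^(70.6/45.4)
      = 22.82 + 67.056 + 197.04 ≈ 286.92 mg.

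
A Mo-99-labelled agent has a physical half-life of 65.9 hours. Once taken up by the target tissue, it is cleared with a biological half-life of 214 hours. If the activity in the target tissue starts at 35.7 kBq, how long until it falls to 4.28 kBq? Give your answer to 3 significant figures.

1/t_eff = 1/t_phys + 1/t_biol = 1/65.9 + 1/214 = 0.019847 per hour.
t_eff = 65.9 × 214 / (65.9 + 214) ≈ 50.384 hours.
n = log₂(35.7/4.28) ≈ 3.0602; t = 3.0602 × 50.384 ≈ 154.19 hours.

154 hours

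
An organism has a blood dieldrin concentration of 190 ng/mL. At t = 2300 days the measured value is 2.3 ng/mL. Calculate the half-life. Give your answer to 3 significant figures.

361 days

A/A₀ = 2.3/190 ≈ 0.012105.
n = log₂(82.609) ≈ 6.3682 half-lives elapsed in 2300 days.
t½ = 2300/6.3682 ≈ 361.17 days.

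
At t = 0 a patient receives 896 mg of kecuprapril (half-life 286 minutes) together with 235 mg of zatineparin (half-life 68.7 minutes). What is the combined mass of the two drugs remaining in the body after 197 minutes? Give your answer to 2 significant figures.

kecuprapril: 896 × (1/2)^(197/286) = 896 × (1/2)^0.68881 ≈ 555.85 mg.
zatineparin: 235 × (1/2)^(197/68.7) = 235 × (1/2)^2.8675 ≈ 32.2 mg.
Total = 555.85 + 32.2 ≈ 588.05 mg.

590 mg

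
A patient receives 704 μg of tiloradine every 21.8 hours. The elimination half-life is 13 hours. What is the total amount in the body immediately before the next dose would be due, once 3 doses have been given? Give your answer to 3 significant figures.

The 3 doses were given 65.4, 43.6, 21.8 hours ago.
Total = 704·(1/2)^(65.4/13) + 704·(1/2)^(43.6/13) + 704·(1/2)^(21.8/13)
      = 21.536 + 68.86 + 220.18 ≈ 310.57 μg.

311 μg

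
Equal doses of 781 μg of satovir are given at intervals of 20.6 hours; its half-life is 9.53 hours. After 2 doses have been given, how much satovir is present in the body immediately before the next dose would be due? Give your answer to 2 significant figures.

The 2 doses were given 41.2, 20.6 hours ago.
Total = 781·(1/2)^(41.2/9.53) + 781·(1/2)^(20.6/9.53)
      = 39.016 + 174.56 ≈ 213.58 μg.

210 μg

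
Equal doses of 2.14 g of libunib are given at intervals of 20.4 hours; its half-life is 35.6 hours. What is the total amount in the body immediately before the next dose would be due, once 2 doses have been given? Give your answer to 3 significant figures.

2.41 g

The 2 doses were given 40.8, 20.4 hours ago.
Total = 2.14·(1/2)^(40.8/35.6) + 2.14·(1/2)^(20.4/35.6)
      = 0.96697 + 1.4385 ≈ 2.4055 g.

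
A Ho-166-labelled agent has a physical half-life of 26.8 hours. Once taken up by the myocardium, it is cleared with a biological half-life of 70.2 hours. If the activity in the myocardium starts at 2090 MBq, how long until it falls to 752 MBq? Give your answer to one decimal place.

28.6 hours

1/t_eff = 1/t_phys + 1/t_biol = 1/26.8 + 1/70.2 = 0.051558 per hour.
t_eff = 26.8 × 70.2 / (26.8 + 70.2) ≈ 19.395 hours.
n = log₂(2090/752) ≈ 1.4747; t = 1.4747 × 19.395 ≈ 28.602 hours.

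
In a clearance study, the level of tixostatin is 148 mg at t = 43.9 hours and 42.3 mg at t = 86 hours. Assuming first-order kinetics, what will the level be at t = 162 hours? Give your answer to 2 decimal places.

Over Δt = 86 − 43.9 = 42.1 hours, the level fell by a factor of 148/42.3 ≈ 3.4988.
n = log₂(3.4988) ≈ 1.8069 half-lives, so t½ = 42.1/1.8069 ≈ 23.3 hours.
From t = 86 to t = 162: 42.3 × (1/2)^((162−86)/23.3) ≈ 4.41 mg.

4.41 mg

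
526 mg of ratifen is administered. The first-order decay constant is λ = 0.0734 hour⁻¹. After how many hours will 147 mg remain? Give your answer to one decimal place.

t½ = ln 2 / λ = 0.69315 / 0.0734 ≈ 9.4434 hours.
Fraction remaining = 147/526 ≈ 0.27947.
n = log₂(526/147) = ln(3.5782)/ln 2 ≈ 1.8392 half-lives.
t = n × t½ = 1.8392 × 9.4434 ≈ 17.369 hours.

17.4 hours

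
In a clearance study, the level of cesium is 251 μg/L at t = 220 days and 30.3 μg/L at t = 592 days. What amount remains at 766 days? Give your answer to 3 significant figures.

11.3 μg/L

Over Δt = 592 − 220 = 372 days, the level fell by a factor of 251/30.3 ≈ 8.2838.
n = log₂(8.2838) ≈ 3.0503 half-lives, so t½ = 372/3.0503 ≈ 121.96 days.
From t = 592 to t = 766: 30.3 × (1/2)^((766−592)/121.96) ≈ 11.271 μg/L.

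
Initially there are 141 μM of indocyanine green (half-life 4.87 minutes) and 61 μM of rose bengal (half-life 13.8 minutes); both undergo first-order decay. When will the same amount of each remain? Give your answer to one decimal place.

Set 141·(1/2)^(t/4.87) = 61·(1/2)^(t/13.8).
Taking log₂: log₂(141/61) = t·(1/4.87 − 1/13.8).
log₂(2.3115) = 1.2088; 1/4.87 − 1/13.8 = 0.13288.
t = 1.2088 / 0.13288 ≈ 9.0974 minutes.

9.1 minutes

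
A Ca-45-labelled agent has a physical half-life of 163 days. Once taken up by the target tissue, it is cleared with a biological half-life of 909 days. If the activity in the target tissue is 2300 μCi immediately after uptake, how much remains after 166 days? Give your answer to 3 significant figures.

1000 μCi

1/t_eff = 1/t_phys + 1/t_biol = 1/163 + 1/909 = 0.0072351 per day.
t_eff = 163 × 909 / (163 + 909) ≈ 138.22 days.
Remaining = 2300 × (1/2)^(166/138.22) = 2300 × (1/2)^1.201 ≈ 1000.4 μCi.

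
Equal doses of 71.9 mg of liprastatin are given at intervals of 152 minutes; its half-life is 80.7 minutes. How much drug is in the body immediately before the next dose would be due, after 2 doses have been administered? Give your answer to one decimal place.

24.8 mg

The 2 doses were given 304, 152 minutes ago.
Total = 71.9·(1/2)^(304/80.7) + 71.9·(1/2)^(152/80.7)
      = 5.2813 + 19.486 ≈ 24.768 mg.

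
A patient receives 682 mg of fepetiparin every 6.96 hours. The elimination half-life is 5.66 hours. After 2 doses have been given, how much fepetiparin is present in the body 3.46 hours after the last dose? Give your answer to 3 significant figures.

637 mg

The 2 doses were given 10.42, 3.46 hours ago.
Total = 682·(1/2)^(10.42/5.66) + 682·(1/2)^(3.46/5.66)
      = 190.37 + 446.44 ≈ 636.81 mg.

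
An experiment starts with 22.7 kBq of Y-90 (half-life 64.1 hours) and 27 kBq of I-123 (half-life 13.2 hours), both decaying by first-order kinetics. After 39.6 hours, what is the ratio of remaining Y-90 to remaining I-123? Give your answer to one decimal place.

Y-90: 22.7 × (1/2)^(39.6/64.1) = 22.7 × (1/2)^0.61778 ≈ 14.793 kBq.
I-123: 27 × (1/2)^(39.6/13.2) = 27 × (1/2)^3 ≈ 3.375 kBq.
Ratio ≈ 14.793 / 3.375 ≈ 4.3831.

4.4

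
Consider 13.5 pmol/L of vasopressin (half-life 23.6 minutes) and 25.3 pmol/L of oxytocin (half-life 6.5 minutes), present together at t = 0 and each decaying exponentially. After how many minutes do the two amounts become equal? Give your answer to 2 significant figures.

Set 13.5·(1/2)^(t/23.6) = 25.3·(1/2)^(t/6.5).
Taking log₂: log₂(13.5/25.3) = t·(1/23.6 − 1/6.5).
log₂(0.5336) = -0.90618; 1/23.6 − 1/6.5 = -0.11147.
t = -0.90618 / -0.11147 ≈ 8.1291 minutes.

8.1 minutes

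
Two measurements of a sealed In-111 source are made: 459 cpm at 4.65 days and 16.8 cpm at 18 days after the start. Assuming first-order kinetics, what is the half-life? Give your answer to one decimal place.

2.8 days

Over Δt = 18 − 4.65 = 13.35 days, the level fell by a factor of 459/16.8 ≈ 27.321.
n = log₂(27.321) ≈ 4.772 half-lives, so t½ = 13.35/4.772 ≈ 2.7976 days.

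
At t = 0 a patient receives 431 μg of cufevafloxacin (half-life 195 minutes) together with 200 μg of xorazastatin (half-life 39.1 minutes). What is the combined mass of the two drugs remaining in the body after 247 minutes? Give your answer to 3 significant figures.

182 μg

cufevafloxacin: 431 × (1/2)^(247/195) = 431 × (1/2)^1.2667 ≈ 179.13 μg.
xorazastatin: 200 × (1/2)^(247/39.1) = 200 × (1/2)^6.3171 ≈ 2.5083 μg.
Total = 179.13 + 2.5083 ≈ 181.64 μg.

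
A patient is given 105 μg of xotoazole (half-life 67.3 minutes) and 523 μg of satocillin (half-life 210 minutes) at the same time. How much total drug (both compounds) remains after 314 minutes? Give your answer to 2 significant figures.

xotoazole: 105 × (1/2)^(314/67.3) = 105 × (1/2)^4.6657 ≈ 4.137 μg.
satocillin: 523 × (1/2)^(314/210) = 523 × (1/2)^1.4952 ≈ 185.52 μg.
Total = 4.137 + 185.52 ≈ 189.66 μg.

190 μg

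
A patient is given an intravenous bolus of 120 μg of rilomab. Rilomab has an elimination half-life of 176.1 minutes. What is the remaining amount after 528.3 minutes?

15 μg

Elapsed time is 3 half-lives (528.3/176.1).
Each half-life halves the amount: 120 × (1/2)^3 = 120/8 = 15 μg.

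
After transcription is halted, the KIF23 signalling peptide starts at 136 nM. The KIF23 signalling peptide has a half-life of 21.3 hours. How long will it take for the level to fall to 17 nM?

17/136 = 1/8, so 3 half-lives have elapsed.
t = 3 × 21.3 = 63.9 hours.

63.9 hours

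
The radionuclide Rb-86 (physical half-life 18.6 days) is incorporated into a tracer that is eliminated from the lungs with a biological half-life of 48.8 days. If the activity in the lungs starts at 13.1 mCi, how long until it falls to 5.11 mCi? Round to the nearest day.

18 days

1/t_eff = 1/t_phys + 1/t_biol = 1/18.6 + 1/48.8 = 0.074255 per day.
t_eff = 18.6 × 48.8 / (18.6 + 48.8) ≈ 13.467 days.
n = log₂(13.1/5.11) ≈ 1.3582; t = 1.3582 × 13.467 ≈ 18.291 days.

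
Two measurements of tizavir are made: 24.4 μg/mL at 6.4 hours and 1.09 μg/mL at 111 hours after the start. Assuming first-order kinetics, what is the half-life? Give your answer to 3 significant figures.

Over Δt = 111 − 6.4 = 104.6 hours, the level fell by a factor of 24.4/1.09 ≈ 22.385.
n = log₂(22.385) ≈ 4.4845 half-lives, so t½ = 104.6/4.4845 ≈ 23.325 hours.

23.3 hours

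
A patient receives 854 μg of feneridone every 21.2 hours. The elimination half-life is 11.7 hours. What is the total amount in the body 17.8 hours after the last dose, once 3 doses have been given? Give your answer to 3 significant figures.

The 3 doses were given 60.2, 39, 17.8 hours ago.
Total = 854·(1/2)^(60.2/11.7) + 854·(1/2)^(39/11.7) + 854·(1/2)^(17.8/11.7)
      = 24.131 + 84.728 + 297.5 ≈ 406.35 μg.

406 μg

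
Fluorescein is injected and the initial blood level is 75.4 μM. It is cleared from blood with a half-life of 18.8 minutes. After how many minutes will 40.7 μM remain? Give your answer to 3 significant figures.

16.7 minutes

Fraction remaining = 40.7/75.4 ≈ 0.53979.
n = log₂(75.4/40.7) = ln(1.8526)/ln 2 ≈ 0.88954 half-lives.
t = n × t½ = 0.88954 × 18.8 ≈ 16.723 minutes.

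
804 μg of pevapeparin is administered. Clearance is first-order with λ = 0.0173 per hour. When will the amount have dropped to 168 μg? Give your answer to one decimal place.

t½ = ln 2 / λ = 0.69315 / 0.0173 ≈ 40.066 hours.
Fraction remaining = 168/804 ≈ 0.20896.
n = log₂(804/168) = ln(4.7857)/ln 2 ≈ 2.2587 half-lives.
t = n × t½ = 2.2587 × 40.066 ≈ 90.499 hours.

90.5 hours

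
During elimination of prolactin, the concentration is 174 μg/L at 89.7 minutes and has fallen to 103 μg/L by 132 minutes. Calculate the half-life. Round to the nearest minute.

Over Δt = 132 − 89.7 = 42.3 minutes, the level fell by a factor of 174/103 ≈ 1.6893.
n = log₂(1.6893) ≈ 0.75644 half-lives, so t½ = 42.3/0.75644 ≈ 55.92 minutes.

56 minutes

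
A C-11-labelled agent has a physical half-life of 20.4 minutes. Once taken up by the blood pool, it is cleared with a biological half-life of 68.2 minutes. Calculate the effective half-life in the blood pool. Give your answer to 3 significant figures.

1/t_eff = 1/t_phys + 1/t_biol = 1/20.4 + 1/68.2 = 0.063682 per minute.
t_eff = 20.4 × 68.2 / (20.4 + 68.2) ≈ 15.703 minutes.

15.7 minutes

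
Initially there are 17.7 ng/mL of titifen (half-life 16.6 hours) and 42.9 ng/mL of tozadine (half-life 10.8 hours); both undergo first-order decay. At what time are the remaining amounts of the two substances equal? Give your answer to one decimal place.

Set 17.7·(1/2)^(t/16.6) = 42.9·(1/2)^(t/10.8).
Taking log₂: log₂(17.7/42.9) = t·(1/16.6 − 1/10.8).
log₂(0.41259) = -1.2772; 1/16.6 − 1/10.8 = -0.032352.
t = -1.2772 / -0.032352 ≈ 39.48 hours.

39.5 hours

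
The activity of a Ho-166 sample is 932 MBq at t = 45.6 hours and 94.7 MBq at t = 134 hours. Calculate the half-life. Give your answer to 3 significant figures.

26.8 hours

Over Δt = 134 − 45.6 = 88.4 hours, the level fell by a factor of 932/94.7 ≈ 9.8416.
n = log₂(9.8416) ≈ 3.2989 half-lives, so t½ = 88.4/3.2989 ≈ 26.797 hours.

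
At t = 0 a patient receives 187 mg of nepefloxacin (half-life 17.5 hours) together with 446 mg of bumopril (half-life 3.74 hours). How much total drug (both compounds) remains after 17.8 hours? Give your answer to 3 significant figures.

nepefloxacin: 187 × (1/2)^(17.8/17.5) = 187 × (1/2)^1.0171 ≈ 92.396 mg.
bumopril: 446 × (1/2)^(17.8/3.74) = 446 × (1/2)^4.7594 ≈ 16.467 mg.
Total = 92.396 + 16.467 ≈ 108.86 mg.

109 mg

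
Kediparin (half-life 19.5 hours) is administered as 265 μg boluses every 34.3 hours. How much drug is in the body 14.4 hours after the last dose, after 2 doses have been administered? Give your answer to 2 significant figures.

210 μg

The 2 doses were given 48.7, 14.4 hours ago.
Total = 265·(1/2)^(48.7/19.5) + 265·(1/2)^(14.4/19.5)
      = 46.929 + 158.84 ≈ 205.76 μg.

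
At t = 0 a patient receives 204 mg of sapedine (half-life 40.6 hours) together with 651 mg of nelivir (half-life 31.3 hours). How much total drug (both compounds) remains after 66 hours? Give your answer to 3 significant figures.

217 mg

sapedine: 204 × (1/2)^(66/40.6) = 204 × (1/2)^1.6256 ≈ 66.111 mg.
nelivir: 651 × (1/2)^(66/31.3) = 651 × (1/2)^2.1086 ≈ 150.95 mg.
Total = 66.111 + 150.95 ≈ 217.06 mg.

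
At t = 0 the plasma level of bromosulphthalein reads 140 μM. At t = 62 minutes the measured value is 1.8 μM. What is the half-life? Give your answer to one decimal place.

A/A₀ = 1.8/140 ≈ 0.012857.
n = log₂(77.778) ≈ 6.2813 half-lives elapsed in 62 minutes.
t½ = 62/6.2813 ≈ 9.8706 minutes.

9.9 minutes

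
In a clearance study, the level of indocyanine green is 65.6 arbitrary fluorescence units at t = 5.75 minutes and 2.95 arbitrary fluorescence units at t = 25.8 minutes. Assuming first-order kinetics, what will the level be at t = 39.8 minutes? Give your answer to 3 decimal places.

Over Δt = 25.8 − 5.75 = 20.05 minutes, the level fell by a factor of 65.6/2.95 ≈ 22.237.
n = log₂(22.237) ≈ 4.4749 half-lives, so t½ = 20.05/4.4749 ≈ 4.4805 minutes.
From t = 25.8 to t = 39.8: 2.95 × (1/2)^((39.8−25.8)/4.4805) ≈ 0.33823 arbitrary fluorescence units.

0.338 arbitrary fluorescence units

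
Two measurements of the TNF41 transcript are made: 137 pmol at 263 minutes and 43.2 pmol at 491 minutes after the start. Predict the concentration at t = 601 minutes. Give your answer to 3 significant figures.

24.8 pmol

Over Δt = 491 − 263 = 228 minutes, the level fell by a factor of 137/43.2 ≈ 3.1713.
n = log₂(3.1713) ≈ 1.6651 half-lives, so t½ = 228/1.6651 ≈ 136.93 minutes.
From t = 491 to t = 601: 43.2 × (1/2)^((601−491)/136.93) ≈ 24.755 pmol.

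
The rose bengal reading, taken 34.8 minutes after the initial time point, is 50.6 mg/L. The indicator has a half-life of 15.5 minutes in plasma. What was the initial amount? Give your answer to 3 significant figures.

240 mg/L

Number of half-lives elapsed: n = 34.8/15.5 ≈ 2.2452.
A₀ = A × 2^n = 50.6 × 2^2.2452 = 50.6 × 4.7409 ≈ 239.89 mg/L.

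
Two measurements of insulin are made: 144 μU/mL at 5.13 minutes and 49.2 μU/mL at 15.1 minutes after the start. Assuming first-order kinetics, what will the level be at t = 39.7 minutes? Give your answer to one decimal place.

3.5 μU/mL

Over Δt = 15.1 − 5.13 = 9.97 minutes, the level fell by a factor of 144/49.2 ≈ 2.9268.
n = log₂(2.9268) ≈ 1.5493 half-lives, so t½ = 9.97/1.5493 ≈ 6.435 minutes.
From t = 15.1 to t = 39.7: 49.2 × (1/2)^((39.7−15.1)/6.435) ≈ 3.4768 μU/mL.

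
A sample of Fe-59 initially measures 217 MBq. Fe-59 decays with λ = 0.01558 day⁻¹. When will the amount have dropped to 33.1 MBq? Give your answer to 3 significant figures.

121 days

t½ = ln 2 / λ = 0.69315 / 0.01558 ≈ 44.49 days.
Fraction remaining = 33.1/217 ≈ 0.15253.
n = log₂(217/33.1) = ln(6.5559)/ln 2 ≈ 2.7128 half-lives.
t = n × t½ = 2.7128 × 44.49 ≈ 120.69 days.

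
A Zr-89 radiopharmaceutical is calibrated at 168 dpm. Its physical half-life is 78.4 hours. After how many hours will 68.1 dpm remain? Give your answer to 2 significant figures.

Fraction remaining = 68.1/168 ≈ 0.40536.
n = log₂(168/68.1) = ln(2.467)/ln 2 ≈ 1.3027 half-lives.
t = n × t½ = 1.3027 × 78.4 ≈ 102.13 hours.

100 hours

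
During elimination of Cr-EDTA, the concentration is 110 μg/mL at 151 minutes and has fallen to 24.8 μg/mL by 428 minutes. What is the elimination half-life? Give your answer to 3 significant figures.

129 minutes

Over Δt = 428 − 151 = 277 minutes, the level fell by a factor of 110/24.8 ≈ 4.4355.
n = log₂(4.4355) ≈ 2.1491 half-lives, so t½ = 277/2.1491 ≈ 128.89 minutes.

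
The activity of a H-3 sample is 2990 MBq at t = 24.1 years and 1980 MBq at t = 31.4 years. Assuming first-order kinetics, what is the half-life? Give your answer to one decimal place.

Over Δt = 31.4 − 24.1 = 7.3 years, the level fell by a factor of 2990/1980 ≈ 1.5101.
n = log₂(1.5101) ≈ 0.59465 half-lives, so t½ = 7.3/0.59465 ≈ 12.276 years.

12.3 years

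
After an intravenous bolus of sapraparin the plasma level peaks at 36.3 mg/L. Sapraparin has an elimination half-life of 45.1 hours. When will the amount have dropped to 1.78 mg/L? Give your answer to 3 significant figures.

196 hours

Fraction remaining = 1.78/36.3 ≈ 0.049036.
n = log₂(36.3/1.78) = ln(20.393)/ln 2 ≈ 4.35 half-lives.
t = n × t½ = 4.35 × 45.1 ≈ 196.19 hours.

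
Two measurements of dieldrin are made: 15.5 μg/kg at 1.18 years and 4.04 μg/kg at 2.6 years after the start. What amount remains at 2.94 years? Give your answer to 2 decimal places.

Over Δt = 2.6 − 1.18 = 1.42 years, the level fell by a factor of 15.5/4.04 ≈ 3.8366.
n = log₂(3.8366) ≈ 1.9398 half-lives, so t½ = 1.42/1.9398 ≈ 0.73202 years.
From t = 2.6 to t = 2.94: 4.04 × (1/2)^((2.94−2.6)/0.73202) ≈ 2.9279 μg/kg.

2.93 μg/kg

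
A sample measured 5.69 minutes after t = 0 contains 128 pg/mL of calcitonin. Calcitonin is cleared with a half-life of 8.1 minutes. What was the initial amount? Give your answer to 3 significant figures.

Number of half-lives elapsed: n = 5.69/8.1 ≈ 0.70247.
A₀ = A × 2^n = 128 × 2^0.70247 = 128 × 1.6273 ≈ 208.29 pg/mL.

208 pg/mL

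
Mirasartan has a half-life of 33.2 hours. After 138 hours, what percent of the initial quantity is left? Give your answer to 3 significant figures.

5.61%

n = 138/33.2 ≈ 4.1566 half-lives.
Fraction remaining = (1/2)^4.1566 ≈ 0.05607, i.e. 5.607%.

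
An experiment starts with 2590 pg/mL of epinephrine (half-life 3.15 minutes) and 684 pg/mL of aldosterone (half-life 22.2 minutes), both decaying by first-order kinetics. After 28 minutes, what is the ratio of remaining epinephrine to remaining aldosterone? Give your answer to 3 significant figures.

0.0191

epinephrine: 2590 × (1/2)^(28/3.15) = 2590 × (1/2)^8.8889 ≈ 5.4636 pg/mL.
aldosterone: 684 × (1/2)^(28/22.2) = 684 × (1/2)^1.2613 ≈ 285.35 pg/mL.
Ratio ≈ 5.4636 / 285.35 ≈ 0.019147.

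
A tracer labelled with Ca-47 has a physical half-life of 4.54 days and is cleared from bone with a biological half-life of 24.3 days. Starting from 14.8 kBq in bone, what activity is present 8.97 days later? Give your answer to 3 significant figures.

2.91 kBq

1/t_eff = 1/t_phys + 1/t_biol = 1/4.54 + 1/24.3 = 0.26142 per day.
t_eff = 4.54 × 24.3 / (4.54 + 24.3) ≈ 3.8253 days.
Remaining = 14.8 × (1/2)^(8.97/3.8253) = 14.8 × (1/2)^2.3449 ≈ 2.9132 kBq.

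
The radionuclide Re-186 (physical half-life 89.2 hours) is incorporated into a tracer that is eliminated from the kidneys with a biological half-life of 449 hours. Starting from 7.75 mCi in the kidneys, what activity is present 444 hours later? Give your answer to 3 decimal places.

0.124 mCi

1/t_eff = 1/t_phys + 1/t_biol = 1/89.2 + 1/449 = 0.013438 per hour.
t_eff = 89.2 × 449 / (89.2 + 449) ≈ 74.416 hours.
Remaining = 7.75 × (1/2)^(444/74.416) = 7.75 × (1/2)^5.9664 ≈ 0.12394 mCi.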